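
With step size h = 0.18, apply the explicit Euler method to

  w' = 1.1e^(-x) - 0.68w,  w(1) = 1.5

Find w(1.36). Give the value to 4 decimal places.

1.2800

Euler: w_{n+1} = w_n + h·f(x_n, w_n).
x=1.000000, w=1.500000: f=-0.615333 → w ← 1.500000 + 0.18·(-0.615333) = 1.389240
x=1.180000, w=1.389240: f=-0.606677 → w ← 1.389240 + 0.18·(-0.606677) = 1.280038
w(1.36) ≈ 1.2800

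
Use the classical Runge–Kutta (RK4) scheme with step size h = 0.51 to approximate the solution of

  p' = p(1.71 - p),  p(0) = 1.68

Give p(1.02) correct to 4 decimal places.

1.7046

RK4: k1 = f(t_n, p_n); k2 = f(t_n + h/2, p_n + (h/2)·k1); k3 = f(t_n + h/2, p_n + (h/2)·k2); k4 = f(t_n + h, p_n + h·k3); p_{n+1} = p_n + (h/6)·(k1 + 2k2 + 2k3 + k4).
t=0.000000, p=1.680000:
  k1 = f(0.000000, 1.680000) = 0.050400
  k2 = f(0.255000, 1.692852) = 0.029029
  k3 = f(0.255000, 1.687402) = 0.038131
  k4 = f(0.510000, 1.699447) = 0.017934
  p ← 1.680000 + (0.51/6)·(k1 + 2k2 + 2k3 + k4) = 1.697226
t=0.510000, p=1.697226:
  k1 = f(0.510000, 1.697226) = 0.021681
  k2 = f(0.765000, 1.702754) = 0.012338
  k3 = f(0.765000, 1.700372) = 0.016372
  k4 = f(1.020000, 1.705575) = 0.007547
  p ← 1.697226 + (0.51/6)·(k1 + 2k2 + 2k3 + k4) = 1.704591
p(1.02) ≈ 1.7046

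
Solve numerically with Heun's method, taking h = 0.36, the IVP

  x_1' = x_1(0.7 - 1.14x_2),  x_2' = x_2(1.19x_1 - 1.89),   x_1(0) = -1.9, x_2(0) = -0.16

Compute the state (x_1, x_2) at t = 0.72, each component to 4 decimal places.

-3.1955, -0.0979

Heun on (x_1,x_2): k1 = f(t_n, state_n); k2 = f(t_n + h, state_n + h·k1); state_{n+1} = state_n + (h/2)·(k1 + k2).
0.000000: (-1.900000, -0.160000)
  k1 = (-1.676560, 0.664160)
  predictor → (-2.503562, 0.079098)
  k2 = (-1.526744, -0.385145)
  → (-2.476595, -0.109777)
0.360000: (-2.476595, -0.109777)
  k1 = (-2.043553, 0.531009)
  predictor → (-3.212274, 0.081386)
  k2 = (-1.950557, -0.464926)
  → (-3.195534, -0.097882)
(x_1(0.72), x_2(0.72)) ≈ (-3.1955, -0.0979)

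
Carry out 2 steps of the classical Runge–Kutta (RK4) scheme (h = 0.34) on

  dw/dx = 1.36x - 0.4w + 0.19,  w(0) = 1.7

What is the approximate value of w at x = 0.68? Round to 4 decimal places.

1.6960

RK4: k1 = f(x_n, w_n); k2 = f(x_n + h/2, w_n + (h/2)·k1); k3 = f(x_n + h/2, w_n + (h/2)·k2); k4 = f(x_n + h, w_n + h·k3); w_{n+1} = w_n + (h/6)·(k1 + 2k2 + 2k3 + k4).
x=0.000000, w=1.700000:
  k1 = f(0.000000, 1.700000) = -0.490000
  k2 = f(0.170000, 1.616700) = -0.225480
  k3 = f(0.170000, 1.661668) = -0.243467
  k4 = f(0.340000, 1.617221) = 0.005512
  w ← 1.700000 + (0.34/6)·(k1 + 2k2 + 2k3 + k4) = 1.619398
x=0.340000, w=1.619398:
  k1 = f(0.340000, 1.619398) = 0.004641
  k2 = f(0.510000, 1.620187) = 0.235525
  k3 = f(0.510000, 1.659438) = 0.219825
  k4 = f(0.680000, 1.694139) = 0.437144
  w ← 1.619398 + (0.34/6)·(k1 + 2k2 + 2k3 + k4) = 1.696039
w(0.68) ≈ 1.6960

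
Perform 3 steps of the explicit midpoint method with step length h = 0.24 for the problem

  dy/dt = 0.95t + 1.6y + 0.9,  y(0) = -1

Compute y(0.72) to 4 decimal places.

Midpoint: k1 = f(t_n, y_n); k2 = f(t_n + h/2, y_n + (h/2)·k1); y_{n+1} = y_n + h·k2.
t=0.000000, y=-1.000000:
  k1 = f(0.000000, -1.000000) = -0.700000
  k2 = f(0.120000, -1.084000) = -0.720400
  y ← -1.000000 + 0.24·(-0.720400) = -1.172896
t=0.240000, y=-1.172896:
  k1 = f(0.240000, -1.172896) = -0.748634
  k2 = f(0.360000, -1.262732) = -0.778371
  y ← -1.172896 + 0.24·(-0.778371) = -1.359705
t=0.480000, y=-1.359705:
  k1 = f(0.480000, -1.359705) = -0.819528
  k2 = f(0.600000, -1.458048) = -0.862878
  y ← -1.359705 + 0.24·(-0.862878) = -1.566796
y(0.72) ≈ -1.5668

-1.5668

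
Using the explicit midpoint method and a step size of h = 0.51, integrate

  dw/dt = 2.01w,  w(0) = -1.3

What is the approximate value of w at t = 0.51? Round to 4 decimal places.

-3.3157

Midpoint: k1 = f(t_n, w_n); k2 = f(t_n + h/2, w_n + (h/2)·k1); w_{n+1} = w_n + h·k2.
t=0.000000, w=-1.300000:
  k1 = f(0.000000, -1.300000) = -2.613000
  k2 = f(0.255000, -1.966315) = -3.952293
  w ← -1.300000 + 0.51·(-3.952293) = -3.315670
w(0.51) ≈ -3.3157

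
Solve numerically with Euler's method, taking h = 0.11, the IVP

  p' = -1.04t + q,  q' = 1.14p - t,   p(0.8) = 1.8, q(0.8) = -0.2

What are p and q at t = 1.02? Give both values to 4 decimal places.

1.5755, 0.0491

Euler on (p,q): p_{n+1} = p_n + h·p', q_{n+1} = q_n + h·q'.
0.800000: (1.800000, -0.200000); f=(-1.032000, 1.252000) → (1.686480, -0.062280)
0.910000: (1.686480, -0.062280); f=(-1.008680, 1.012587) → (1.575525, 0.049105)
(p(1.02), q(1.02)) ≈ (1.5755, 0.0491)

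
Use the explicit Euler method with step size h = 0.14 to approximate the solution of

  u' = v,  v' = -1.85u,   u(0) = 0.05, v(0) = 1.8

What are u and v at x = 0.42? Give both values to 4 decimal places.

Euler on (u,v): u_{n+1} = u_n + h·u', v_{n+1} = v_n + h·v'.
0.000000: (0.050000, 1.800000); f=(1.800000, -0.092500) → (0.302000, 1.787050)
0.140000: (0.302000, 1.787050); f=(1.787050, -0.558700) → (0.552187, 1.708832)
0.280000: (0.552187, 1.708832); f=(1.708832, -1.021546) → (0.791423, 1.565816)
(u(0.42), v(0.42)) ≈ (0.7914, 1.5658)

0.7914, 1.5658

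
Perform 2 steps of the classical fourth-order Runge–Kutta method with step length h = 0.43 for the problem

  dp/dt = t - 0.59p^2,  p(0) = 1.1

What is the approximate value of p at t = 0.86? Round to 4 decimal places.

RK4: k1 = f(t_n, p_n); k2 = f(t_n + h/2, p_n + (h/2)·k1); k3 = f(t_n + h/2, p_n + (h/2)·k2); k4 = f(t_n + h, p_n + h·k3); p_{n+1} = p_n + (h/6)·(k1 + 2k2 + 2k3 + k4).
t=0.000000, p=1.100000:
  k1 = f(0.000000, 1.100000) = -0.713900
  k2 = f(0.215000, 0.946512) = -0.313572
  k3 = f(0.215000, 1.032582) = -0.414073
  k4 = f(0.430000, 0.921949) = -0.071494
  p ← 1.100000 + (0.43/6)·(k1 + 2k2 + 2k3 + k4) = 0.939418
t=0.430000, p=0.939418:
  k1 = f(0.430000, 0.939418) = -0.090678
  k2 = f(0.645000, 0.919922) = 0.145709
  k3 = f(0.645000, 0.970745) = 0.089016
  k4 = f(0.860000, 0.977695) = 0.296027
  p ← 0.939418 + (0.43/6)·(k1 + 2k2 + 2k3 + k4) = 0.987778
p(0.86) ≈ 0.9878

0.9878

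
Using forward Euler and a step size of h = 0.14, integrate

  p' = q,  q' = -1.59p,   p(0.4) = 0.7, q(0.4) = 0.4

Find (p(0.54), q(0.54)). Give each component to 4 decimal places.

Euler on (p,q): p_{n+1} = p_n + h·p', q_{n+1} = q_n + h·q'.
0.400000: (0.700000, 0.400000); f=(0.400000, -1.113000) → (0.756000, 0.244180)
(p(0.54), q(0.54)) ≈ (0.7560, 0.2442)

0.7560, 0.2442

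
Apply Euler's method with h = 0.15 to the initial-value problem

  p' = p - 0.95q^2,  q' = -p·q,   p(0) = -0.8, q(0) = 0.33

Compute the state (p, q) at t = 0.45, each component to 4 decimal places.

Euler on (p,q): p_{n+1} = p_n + h·p', q_{n+1} = q_n + h·q'.
0.000000: (-0.800000, 0.330000); f=(-0.903455, 0.264000) → (-0.935518, 0.369600)
0.150000: (-0.935518, 0.369600); f=(-1.065292, 0.345768) → (-1.095312, 0.421465)
0.300000: (-1.095312, 0.421465); f=(-1.264063, 0.461636) → (-1.284922, 0.490711)
(p(0.45), q(0.45)) ≈ (-1.2849, 0.4907)

-1.2849, 0.4907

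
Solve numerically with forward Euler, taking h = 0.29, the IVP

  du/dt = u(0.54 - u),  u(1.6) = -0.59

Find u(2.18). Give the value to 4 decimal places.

-1.0840

Euler: u_{n+1} = u_n + h·f(t_n, u_n).
t=1.600000, u=-0.590000: f=-0.666700 → u ← -0.590000 + 0.29·(-0.666700) = -0.783343
t=1.890000, u=-0.783343: f=-1.036631 → u ← -0.783343 + 0.29·(-1.036631) = -1.083966
u(2.18) ≈ -1.0840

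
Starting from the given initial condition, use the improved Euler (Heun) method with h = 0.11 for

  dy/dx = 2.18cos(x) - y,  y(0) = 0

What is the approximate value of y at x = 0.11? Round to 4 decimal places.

Heun: k1 = f(x_n, y_n); k2 = f(x_n + h, y_n + h·k1); y_{n+1} = y_n + (h/2)·(k1 + k2).
x=0.000000, y=0.000000:
  k1 = f(0.000000, 0.000000) = 2.180000
  k2 = f(0.110000, 0.239800) = 1.927024
  y ← 0.000000 + (0.11/2)·(2.180000 + 1.927024) = 0.225886
y(0.11) ≈ 0.2259

0.2259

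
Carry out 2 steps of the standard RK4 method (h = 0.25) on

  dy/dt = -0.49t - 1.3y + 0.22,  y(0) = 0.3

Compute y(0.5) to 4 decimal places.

RK4: k1 = f(t_n, y_n); k2 = f(t_n + h/2, y_n + (h/2)·k1); k3 = f(t_n + h/2, y_n + (h/2)·k2); k4 = f(t_n + h, y_n + h·k3); y_{n+1} = y_n + (h/6)·(k1 + 2k2 + 2k3 + k4).
t=0.000000, y=0.300000:
  k1 = f(0.000000, 0.300000) = -0.170000
  k2 = f(0.125000, 0.278750) = -0.203625
  k3 = f(0.125000, 0.274547) = -0.198161
  k4 = f(0.250000, 0.250460) = -0.228098
  y ← 0.300000 + (0.25/6)·(k1 + 2k2 + 2k3 + k4) = 0.249930
t=0.250000, y=0.249930:
  k1 = f(0.250000, 0.249930) = -0.227410
  k2 = f(0.375000, 0.221504) = -0.251706
  k3 = f(0.375000, 0.218467) = -0.247757
  k4 = f(0.500000, 0.187991) = -0.269388
  y ← 0.249930 + (0.25/6)·(k1 + 2k2 + 2k3 + k4) = 0.187609
y(0.5) ≈ 0.1876

0.1876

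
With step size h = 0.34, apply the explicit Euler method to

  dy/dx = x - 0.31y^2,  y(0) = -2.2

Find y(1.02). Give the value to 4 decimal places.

-4.3336

Euler: y_{n+1} = y_n + h·f(x_n, y_n).
x=0.000000, y=-2.200000: f=-1.500400 → y ← -2.200000 + 0.34·(-1.500400) = -2.710136
x=0.340000, y=-2.710136: f=-1.936900 → y ← -2.710136 + 0.34·(-1.936900) = -3.368682
x=0.680000, y=-3.368682: f=-2.837885 → y ← -3.368682 + 0.34·(-2.837885) = -4.333563
y(1.02) ≈ -4.3336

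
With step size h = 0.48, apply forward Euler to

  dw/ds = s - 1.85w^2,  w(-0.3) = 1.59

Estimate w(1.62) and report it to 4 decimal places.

-7.0526

Euler: w_{n+1} = w_n + h·f(s_n, w_n).
s=-0.300000, w=1.590000: f=-4.976985 → w ← 1.590000 + 0.48·(-4.976985) = -0.798953
s=0.180000, w=-0.798953: f=-1.000902 → w ← -0.798953 + 0.48·(-1.000902) = -1.279386
s=0.660000, w=-1.279386: f=-2.368132 → w ← -1.279386 + 0.48·(-2.368132) = -2.416089
s=1.140000, w=-2.416089: f=-9.659353 → w ← -2.416089 + 0.48·(-9.659353) = -7.052579
w(1.62) ≈ -7.0526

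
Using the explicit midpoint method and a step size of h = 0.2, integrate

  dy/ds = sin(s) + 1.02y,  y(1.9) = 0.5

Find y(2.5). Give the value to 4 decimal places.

1.5904

Midpoint: k1 = f(s_n, y_n); k2 = f(s_n + h/2, y_n + (h/2)·k1); y_{n+1} = y_n + h·k2.
s=1.900000, y=0.500000:
  k1 = f(1.900000, 0.500000) = 1.456300
  k2 = f(2.000000, 0.645630) = 1.567840
  y ← 0.500000 + 0.2·1.567840 = 0.813568
s=2.100000, y=0.813568:
  k1 = f(2.100000, 0.813568) = 1.693049
  k2 = f(2.200000, 0.982873) = 1.811027
  y ← 0.813568 + 0.2·1.811027 = 1.175773
s=2.300000, y=1.175773:
  k1 = f(2.300000, 1.175773) = 1.944994
  k2 = f(2.400000, 1.370273) = 2.073141
  y ← 1.175773 + 0.2·2.073141 = 1.590402
y(2.5) ≈ 1.5904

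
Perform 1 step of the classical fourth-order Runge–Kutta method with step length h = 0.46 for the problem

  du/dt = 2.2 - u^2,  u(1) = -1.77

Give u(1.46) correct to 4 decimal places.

RK4: k1 = f(t_n, u_n); k2 = f(t_n + h/2, u_n + (h/2)·k1); k3 = f(t_n + h/2, u_n + (h/2)·k2); k4 = f(t_n + h, u_n + h·k3); u_{n+1} = u_n + (h/6)·(k1 + 2k2 + 2k3 + k4).
t=1.000000, u=-1.770000:
  k1 = f(1.000000, -1.770000) = -0.932900
  k2 = f(1.230000, -1.984567) = -1.738506
  k3 = f(1.230000, -2.169856) = -2.508277
  k4 = f(1.460000, -2.923807) = -6.348650
  u ← -1.770000 + (0.46/6)·(k1 + 2k2 + 2k3 + k4) = -2.979426
u(1.46) ≈ -2.9794

-2.9794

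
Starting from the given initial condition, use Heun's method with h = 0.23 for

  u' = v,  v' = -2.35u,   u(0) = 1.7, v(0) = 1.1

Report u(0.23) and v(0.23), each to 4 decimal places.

1.8473, 0.1128

Heun on (u,v): k1 = f(s_n, state_n); k2 = f(s_n + h, state_n + h·k1); state_{n+1} = state_n + (h/2)·(k1 + k2).
0.000000: (1.700000, 1.100000)
  k1 = (1.100000, -3.995000)
  predictor → (1.953000, 0.181150)
  k2 = (0.181150, -4.589550)
  → (1.847332, 0.112777)
(u(0.23), v(0.23)) ≈ (1.8473, 0.1128)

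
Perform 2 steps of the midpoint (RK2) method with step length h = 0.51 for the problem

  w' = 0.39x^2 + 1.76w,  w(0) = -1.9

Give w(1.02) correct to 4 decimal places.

Midpoint: k1 = f(x_n, w_n); k2 = f(x_n + h/2, w_n + (h/2)·k1); w_{n+1} = w_n + h·k2.
x=0.000000, w=-1.900000:
  k1 = f(0.000000, -1.900000) = -3.344000
  k2 = f(0.255000, -2.752720) = -4.819427
  w ← -1.900000 + 0.51·(-4.819427) = -4.357908
x=0.510000, w=-4.357908:
  k1 = f(0.510000, -4.357908) = -7.568479
  k2 = f(0.765000, -6.287870) = -10.838414
  w ← -4.357908 + 0.51·(-10.838414) = -9.885499
w(1.02) ≈ -9.8855

-9.8855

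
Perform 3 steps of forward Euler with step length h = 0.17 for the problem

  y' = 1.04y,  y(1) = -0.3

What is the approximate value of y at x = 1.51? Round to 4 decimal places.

Euler: y_{n+1} = y_n + h·f(x_n, y_n).
x=1.000000, y=-0.300000: f=-0.312000 → y ← -0.300000 + 0.17·(-0.312000) = -0.353040
x=1.170000, y=-0.353040: f=-0.367162 → y ← -0.353040 + 0.17·(-0.367162) = -0.415457
x=1.340000, y=-0.415457: f=-0.432076 → y ← -0.415457 + 0.17·(-0.432076) = -0.488910
y(1.51) ≈ -0.4889

-0.4889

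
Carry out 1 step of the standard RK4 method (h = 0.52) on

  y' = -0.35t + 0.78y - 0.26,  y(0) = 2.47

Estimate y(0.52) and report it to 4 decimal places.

3.4842

RK4: k1 = f(t_n, y_n); k2 = f(t_n + h/2, y_n + (h/2)·k1); k3 = f(t_n + h/2, y_n + (h/2)·k2); k4 = f(t_n + h, y_n + h·k3); y_{n+1} = y_n + (h/6)·(k1 + 2k2 + 2k3 + k4).
t=0.000000, y=2.470000:
  k1 = f(0.000000, 2.470000) = 1.666600
  k2 = f(0.260000, 2.903316) = 1.913586
  k3 = f(0.260000, 2.967532) = 1.963675
  k4 = f(0.520000, 3.491111) = 2.281067
  y ← 2.470000 + (0.52/6)·(k1 + 2k2 + 2k3 + k4) = 3.484190
y(0.52) ≈ 3.4842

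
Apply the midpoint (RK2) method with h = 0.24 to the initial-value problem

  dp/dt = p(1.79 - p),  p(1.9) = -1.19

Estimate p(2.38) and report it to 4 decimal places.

-7.6219

Midpoint: k1 = f(t_n, p_n); k2 = f(t_n + h/2, p_n + (h/2)·k1); p_{n+1} = p_n + h·k2.
t=1.900000, p=-1.190000:
  k1 = f(1.900000, -1.190000) = -3.546200
  k2 = f(2.020000, -1.615544) = -5.501806
  p ← -1.190000 + 0.24·(-5.501806) = -2.510433
t=2.140000, p=-2.510433:
  k1 = f(2.140000, -2.510433) = -10.795952
  k2 = f(2.260000, -3.805948) = -21.297885
  p ← -2.510433 + 0.24·(-21.297885) = -7.621926
p(2.38) ≈ -7.6219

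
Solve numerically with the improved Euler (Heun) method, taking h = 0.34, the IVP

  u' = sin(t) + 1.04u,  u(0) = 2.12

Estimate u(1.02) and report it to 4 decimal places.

6.6838

Heun: k1 = f(t_n, u_n); k2 = f(t_n + h, u_n + h·k1); u_{n+1} = u_n + (h/2)·(k1 + k2).
t=0.000000, u=2.120000:
  k1 = f(0.000000, 2.120000) = 2.204800
  k2 = f(0.340000, 2.869632) = 3.317904
  u ← 2.120000 + (0.34/2)·(2.204800 + 3.317904) = 3.058860
t=0.340000, u=3.058860:
  k1 = f(0.340000, 3.058860) = 3.514701
  k2 = f(0.680000, 4.253858) = 5.052806
  u ← 3.058860 + (0.34/2)·(3.514701 + 5.052806) = 4.515336
t=0.680000, u=4.515336:
  k1 = f(0.680000, 4.515336) = 5.324742
  k2 = f(1.020000, 6.325748) = 7.430886
  u ← 4.515336 + (0.34/2)·(5.324742 + 7.430886) = 6.683793
u(1.02) ≈ 6.6838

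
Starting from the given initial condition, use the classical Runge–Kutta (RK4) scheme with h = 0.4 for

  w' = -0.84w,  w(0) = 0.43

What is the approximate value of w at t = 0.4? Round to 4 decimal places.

RK4: k1 = f(t_n, w_n); k2 = f(t_n + h/2, w_n + (h/2)·k1); k3 = f(t_n + h/2, w_n + (h/2)·k2); k4 = f(t_n + h, w_n + h·k3); w_{n+1} = w_n + (h/6)·(k1 + 2k2 + 2k3 + k4).
t=0.000000, w=0.430000:
  k1 = f(0.000000, 0.430000) = -0.361200
  k2 = f(0.200000, 0.357760) = -0.300518
  k3 = f(0.200000, 0.369896) = -0.310713
  k4 = f(0.400000, 0.305715) = -0.256800
  w ← 0.430000 + (0.4/6)·(k1 + 2k2 + 2k3 + k4) = 0.307302
w(0.4) ≈ 0.3073

0.3073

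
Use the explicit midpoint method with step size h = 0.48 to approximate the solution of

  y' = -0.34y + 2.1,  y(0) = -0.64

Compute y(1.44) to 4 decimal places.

1.9886

Midpoint: k1 = f(t_n, y_n); k2 = f(t_n + h/2, y_n + (h/2)·k1); y_{n+1} = y_n + h·k2.
t=0.000000, y=-0.640000:
  k1 = f(0.000000, -0.640000) = 2.317600
  k2 = f(0.240000, -0.083776) = 2.128484
  y ← -0.640000 + 0.48·2.128484 = 0.381672
t=0.480000, y=0.381672:
  k1 = f(0.480000, 0.381672) = 1.970231
  k2 = f(0.720000, 0.854528) = 1.809461
  y ← 0.381672 + 0.48·1.809461 = 1.250213
t=0.960000, y=1.250213:
  k1 = f(0.960000, 1.250213) = 1.674927
  k2 = f(1.200000, 1.652196) = 1.538253
  y ← 1.250213 + 0.48·1.538253 = 1.988575
y(1.44) ≈ 1.9886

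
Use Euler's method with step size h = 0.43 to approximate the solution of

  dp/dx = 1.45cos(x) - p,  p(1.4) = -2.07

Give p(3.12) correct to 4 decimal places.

Euler: p_{n+1} = p_n + h·f(x_n, p_n).
x=1.400000, p=-2.070000: f=2.316452 → p ← -2.070000 + 0.43·2.316452 = -1.073925
x=1.830000, p=-1.073925: f=0.702275 → p ← -1.073925 + 0.43·0.702275 = -0.771947
x=2.260000, p=-0.771947: f=-0.150141 → p ← -0.771947 + 0.43·(-0.150141) = -0.836508
x=2.690000, p=-0.836508: f=-0.468134 → p ← -0.836508 + 0.43·(-0.468134) = -1.037806
p(3.12) ≈ -1.0378

-1.0378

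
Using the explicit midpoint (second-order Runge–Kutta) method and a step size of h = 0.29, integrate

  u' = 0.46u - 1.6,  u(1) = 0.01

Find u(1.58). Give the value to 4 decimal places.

Midpoint: k1 = f(t_n, u_n); k2 = f(t_n + h/2, u_n + (h/2)·k1); u_{n+1} = u_n + h·k2.
t=1.000000, u=0.010000:
  k1 = f(1.000000, 0.010000) = -1.595400
  k2 = f(1.145000, -0.221333) = -1.701813
  u ← 0.010000 + 0.29·(-1.701813) = -0.483526
t=1.290000, u=-0.483526:
  k1 = f(1.290000, -0.483526) = -1.822422
  k2 = f(1.435000, -0.747777) = -1.943977
  u ← -0.483526 + 0.29·(-1.943977) = -1.047279
u(1.58) ≈ -1.0473

-1.0473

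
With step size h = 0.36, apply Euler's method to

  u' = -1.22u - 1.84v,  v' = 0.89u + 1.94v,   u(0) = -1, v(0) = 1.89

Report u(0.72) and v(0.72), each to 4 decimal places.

Euler on (u,v): u_{n+1} = u_n + h·u', v_{n+1} = v_n + h·v'.
0.000000: (-1.000000, 1.890000); f=(-2.257600, 2.776600) → (-1.812736, 2.889576)
0.360000: (-1.812736, 2.889576); f=(-3.105282, 3.992442) → (-2.930637, 4.326855)
(u(0.72), v(0.72)) ≈ (-2.9306, 4.3269)

-2.9306, 4.3269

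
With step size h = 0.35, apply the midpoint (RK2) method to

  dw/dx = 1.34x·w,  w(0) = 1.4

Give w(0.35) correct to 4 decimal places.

1.5149

Midpoint: k1 = f(x_n, w_n); k2 = f(x_n + h/2, w_n + (h/2)·k1); w_{n+1} = w_n + h·k2.
x=0.000000, w=1.400000:
  k1 = f(0.000000, 1.400000) = 0.000000
  k2 = f(0.175000, 1.400000) = 0.328300
  w ← 1.400000 + 0.35·0.328300 = 1.514905
w(0.35) ≈ 1.5149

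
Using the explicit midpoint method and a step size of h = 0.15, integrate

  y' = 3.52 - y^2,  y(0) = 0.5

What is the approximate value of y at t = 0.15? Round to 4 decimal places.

Midpoint: k1 = f(t_n, y_n); k2 = f(t_n + h/2, y_n + (h/2)·k1); y_{n+1} = y_n + h·k2.
t=0.000000, y=0.500000:
  k1 = f(0.000000, 0.500000) = 3.270000
  k2 = f(0.075000, 0.745250) = 2.964602
  y ← 0.500000 + 0.15·2.964602 = 0.944690
y(0.15) ≈ 0.9447

0.9447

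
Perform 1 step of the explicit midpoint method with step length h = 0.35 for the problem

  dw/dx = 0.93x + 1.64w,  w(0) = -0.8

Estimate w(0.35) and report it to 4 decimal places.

-1.3340

Midpoint: k1 = f(x_n, w_n); k2 = f(x_n + h/2, w_n + (h/2)·k1); w_{n+1} = w_n + h·k2.
x=0.000000, w=-0.800000:
  k1 = f(0.000000, -0.800000) = -1.312000
  k2 = f(0.175000, -1.029600) = -1.525794
  w ← -0.800000 + 0.35·(-1.525794) = -1.334028
w(0.35) ≈ -1.3340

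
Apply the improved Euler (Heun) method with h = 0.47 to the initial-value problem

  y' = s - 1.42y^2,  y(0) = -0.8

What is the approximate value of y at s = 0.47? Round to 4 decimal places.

Heun: k1 = f(s_n, y_n); k2 = f(s_n + h, y_n + h·k1); y_{n+1} = y_n + (h/2)·(k1 + k2).
s=0.000000, y=-0.800000:
  k1 = f(0.000000, -0.800000) = -0.908800
  k2 = f(0.470000, -1.227136) = -1.668325
  y ← -0.800000 + (0.47/2)·(-0.908800 + (-1.668325)) = -1.405624
y(0.47) ≈ -1.4056

-1.4056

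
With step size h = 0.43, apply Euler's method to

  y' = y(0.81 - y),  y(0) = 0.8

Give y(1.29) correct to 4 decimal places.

Euler: y_{n+1} = y_n + h·f(t_n, y_n).
t=0.000000, y=0.800000: f=0.008000 → y ← 0.800000 + 0.43·0.008000 = 0.803440
t=0.430000, y=0.803440: f=0.005271 → y ← 0.803440 + 0.43·0.005271 = 0.805706
t=0.860000, y=0.805706: f=0.003459 → y ← 0.805706 + 0.43·0.003459 = 0.807194
y(1.29) ≈ 0.8072

0.8072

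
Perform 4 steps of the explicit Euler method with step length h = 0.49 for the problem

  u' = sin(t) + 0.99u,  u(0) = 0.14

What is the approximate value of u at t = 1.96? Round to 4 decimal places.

Euler: u_{n+1} = u_n + h·f(t_n, u_n).
t=0.000000, u=0.140000: f=0.138600 → u ← 0.140000 + 0.49·0.138600 = 0.207914
t=0.490000, u=0.207914: f=0.676461 → u ← 0.207914 + 0.49·0.676461 = 0.539380
t=0.980000, u=0.539380: f=1.364483 → u ← 0.539380 + 0.49·1.364483 = 1.207977
t=1.470000, u=1.207977: f=2.190821 → u ← 1.207977 + 0.49·2.190821 = 2.281479
u(1.96) ≈ 2.2815

2.2815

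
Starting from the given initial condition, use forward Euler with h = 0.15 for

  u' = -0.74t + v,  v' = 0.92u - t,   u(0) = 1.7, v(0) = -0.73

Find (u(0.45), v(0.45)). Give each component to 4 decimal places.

Euler on (u,v): u_{n+1} = u_n + h·u', v_{n+1} = v_n + h·v'.
0.000000: (1.700000, -0.730000); f=(-0.730000, 1.564000) → (1.590500, -0.495400)
0.150000: (1.590500, -0.495400); f=(-0.606400, 1.313260) → (1.499540, -0.298411)
0.300000: (1.499540, -0.298411); f=(-0.520411, 1.079577) → (1.421478, -0.136474)
(u(0.45), v(0.45)) ≈ (1.4215, -0.1365)

1.4215, -0.1365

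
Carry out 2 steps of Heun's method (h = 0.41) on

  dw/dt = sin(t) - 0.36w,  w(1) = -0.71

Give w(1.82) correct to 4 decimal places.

0.1436

Heun: k1 = f(t_n, w_n); k2 = f(t_n + h, w_n + h·k1); w_{n+1} = w_n + (h/2)·(k1 + k2).
t=1.000000, w=-0.710000:
  k1 = f(1.000000, -0.710000) = 1.097071
  k2 = f(1.410000, -0.260201) = 1.080772
  w ← -0.710000 + (0.41/2)·(1.097071 + 1.080772) = -0.263542
t=1.410000, w=-0.263542:
  k1 = f(1.410000, -0.263542) = 1.081975
  k2 = f(1.820000, 0.180068) = 0.904285
  w ← -0.263542 + (0.41/2)·(1.081975 + 0.904285) = 0.143641
w(1.82) ≈ 0.1436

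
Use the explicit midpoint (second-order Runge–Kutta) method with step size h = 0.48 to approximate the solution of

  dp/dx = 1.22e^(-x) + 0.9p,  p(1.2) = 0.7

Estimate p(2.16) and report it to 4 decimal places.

Midpoint: k1 = f(x_n, p_n); k2 = f(x_n + h/2, p_n + (h/2)·k1); p_{n+1} = p_n + h·k2.
x=1.200000, p=0.700000:
  k1 = f(1.200000, 0.700000) = 0.997457
  k2 = f(1.440000, 0.939390) = 1.134503
  p ← 0.700000 + 0.48·1.134503 = 1.244561
x=1.680000, p=1.244561:
  k1 = f(1.680000, 1.244561) = 1.347481
  k2 = f(1.920000, 1.567957) = 1.590022
  p ← 1.244561 + 0.48·1.590022 = 2.007772
p(2.16) ≈ 2.0078

2.0078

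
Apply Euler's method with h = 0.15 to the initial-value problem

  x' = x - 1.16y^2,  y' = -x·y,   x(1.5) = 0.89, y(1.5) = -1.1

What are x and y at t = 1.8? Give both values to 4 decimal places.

0.7768, -0.8369

Euler on (x,y): x_{n+1} = x_n + h·x', y_{n+1} = y_n + h·y'.
1.500000: (0.890000, -1.100000); f=(-0.513600, 0.979000) → (0.812960, -0.953150)
1.650000: (0.812960, -0.953150); f=(-0.240894, 0.774873) → (0.776826, -0.836919)
(x(1.8), y(1.8)) ≈ (0.7768, -0.8369)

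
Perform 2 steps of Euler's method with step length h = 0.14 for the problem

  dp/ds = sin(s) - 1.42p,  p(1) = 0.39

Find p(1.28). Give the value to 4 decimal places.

0.4719

Euler: p_{n+1} = p_n + h·f(s_n, p_n).
s=1.000000, p=0.390000: f=0.287671 → p ← 0.390000 + 0.14·0.287671 = 0.430274
s=1.140000, p=0.430274: f=0.297645 → p ← 0.430274 + 0.14·0.297645 = 0.471944
p(1.28) ≈ 0.4719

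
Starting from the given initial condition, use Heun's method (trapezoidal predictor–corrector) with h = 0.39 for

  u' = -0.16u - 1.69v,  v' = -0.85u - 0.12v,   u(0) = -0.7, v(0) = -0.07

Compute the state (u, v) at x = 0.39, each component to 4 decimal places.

-0.6905, 0.1449

Heun on (u,v): k1 = f(x_n, state_n); k2 = f(x_n + h, state_n + h·k1); state_{n+1} = state_n + (h/2)·(k1 + k2).
0.000000: (-0.700000, -0.070000)
  k1 = (0.230300, 0.603400)
  predictor → (-0.610183, 0.165326)
  k2 = (-0.181772, 0.498816)
  → (-0.690537, 0.144932)
(u(0.39), v(0.39)) ≈ (-0.6905, 0.1449)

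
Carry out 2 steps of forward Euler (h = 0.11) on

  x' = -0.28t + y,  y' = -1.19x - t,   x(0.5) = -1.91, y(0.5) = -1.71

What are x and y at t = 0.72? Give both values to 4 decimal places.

Euler on (x,y): x_{n+1} = x_n + h·x', y_{n+1} = y_n + h·y'.
0.500000: (-1.910000, -1.710000); f=(-1.850000, 1.772900) → (-2.113500, -1.514981)
0.610000: (-2.113500, -1.514981); f=(-1.685781, 1.905065) → (-2.298936, -1.305424)
(x(0.72), y(0.72)) ≈ (-2.2989, -1.3054)

-2.2989, -1.3054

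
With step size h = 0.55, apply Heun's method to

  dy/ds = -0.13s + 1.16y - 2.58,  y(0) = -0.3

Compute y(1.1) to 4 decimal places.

Heun: k1 = f(s_n, y_n); k2 = f(s_n + h, y_n + h·k1); y_{n+1} = y_n + (h/2)·(k1 + k2).
s=0.000000, y=-0.300000:
  k1 = f(0.000000, -0.300000) = -2.928000
  k2 = f(0.550000, -1.910400) = -4.867564
  y ← -0.300000 + (0.55/2)·(-2.928000 + (-4.867564)) = -2.443780
s=0.550000, y=-2.443780:
  k1 = f(0.550000, -2.443780) = -5.486285
  k2 = f(1.100000, -5.461237) = -9.058035
  y ← -2.443780 + (0.55/2)·(-5.486285 + (-9.058035)) = -6.443468
y(1.1) ≈ -6.4435

-6.4435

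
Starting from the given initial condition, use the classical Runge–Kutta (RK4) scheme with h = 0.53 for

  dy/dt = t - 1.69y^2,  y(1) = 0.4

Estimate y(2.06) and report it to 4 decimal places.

RK4: k1 = f(t_n, y_n); k2 = f(t_n + h/2, y_n + (h/2)·k1); k3 = f(t_n + h/2, y_n + (h/2)·k2); k4 = f(t_n + h, y_n + h·k3); y_{n+1} = y_n + (h/6)·(k1 + 2k2 + 2k3 + k4).
t=1.000000, y=0.400000:
  k1 = f(1.000000, 0.400000) = 0.729600
  k2 = f(1.265000, 0.593344) = 0.670023
  k3 = f(1.265000, 0.577556) = 0.701265
  k4 = f(1.530000, 0.771670) = 0.523647
  y ← 0.400000 + (0.53/6)·(k1 + 2k2 + 2k3 + k4) = 0.752964
t=1.530000, y=0.752964:
  k1 = f(1.530000, 0.752964) = 0.571845
  k2 = f(1.795000, 0.904503) = 0.412366
  k3 = f(1.795000, 0.862241) = 0.538552
  k4 = f(2.060000, 1.038397) = 0.237727
  y ← 0.752964 + (0.53/6)·(k1 + 2k2 + 2k3 + k4) = 0.992472
y(2.06) ≈ 0.9925

0.9925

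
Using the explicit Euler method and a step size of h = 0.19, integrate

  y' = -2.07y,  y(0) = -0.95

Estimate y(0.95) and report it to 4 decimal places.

Euler: y_{n+1} = y_n + h·f(t_n, y_n).
t=0.000000, y=-0.950000: f=1.966500 → y ← -0.950000 + 0.19·1.966500 = -0.576365
t=0.190000, y=-0.576365: f=1.193076 → y ← -0.576365 + 0.19·1.193076 = -0.349681
t=0.380000, y=-0.349681: f=0.723839 → y ← -0.349681 + 0.19·0.723839 = -0.212151
t=0.570000, y=-0.212151: f=0.439153 → y ← -0.212151 + 0.19·0.439153 = -0.128712
t=0.760000, y=-0.128712: f=0.266434 → y ← -0.128712 + 0.19·0.266434 = -0.078090
y(0.95) ≈ -0.0781

-0.0781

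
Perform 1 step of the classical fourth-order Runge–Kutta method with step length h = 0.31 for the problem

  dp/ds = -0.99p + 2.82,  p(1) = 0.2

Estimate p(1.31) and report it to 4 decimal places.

RK4: k1 = f(s_n, p_n); k2 = f(s_n + h/2, p_n + (h/2)·k1); k3 = f(s_n + h/2, p_n + (h/2)·k2); k4 = f(s_n + h, p_n + h·k3); p_{n+1} = p_n + (h/6)·(k1 + 2k2 + 2k3 + k4).
s=1.000000, p=0.200000:
  k1 = f(1.000000, 0.200000) = 2.622000
  k2 = f(1.155000, 0.606410) = 2.219654
  k3 = f(1.155000, 0.544046) = 2.281394
  k4 = f(1.310000, 0.907232) = 1.921840
  p ← 0.200000 + (0.31/6)·(k1 + 2k2 + 2k3 + k4) = 0.899873
p(1.31) ≈ 0.8999

0.8999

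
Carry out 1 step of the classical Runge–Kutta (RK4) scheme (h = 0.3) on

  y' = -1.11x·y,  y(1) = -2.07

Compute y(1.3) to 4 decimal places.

-1.4115

RK4: k1 = f(x_n, y_n); k2 = f(x_n + h/2, y_n + (h/2)·k1); k3 = f(x_n + h/2, y_n + (h/2)·k2); k4 = f(x_n + h, y_n + h·k3); y_{n+1} = y_n + (h/6)·(k1 + 2k2 + 2k3 + k4).
x=1.000000, y=-2.070000:
  k1 = f(1.000000, -2.070000) = 2.297700
  k2 = f(1.150000, -1.725345) = 2.202403
  k3 = f(1.150000, -1.739640) = 2.220650
  k4 = f(1.300000, -1.403805) = 2.025691
  y ← -2.070000 + (0.3/6)·(k1 + 2k2 + 2k3 + k4) = -1.411525
y(1.3) ≈ -1.4115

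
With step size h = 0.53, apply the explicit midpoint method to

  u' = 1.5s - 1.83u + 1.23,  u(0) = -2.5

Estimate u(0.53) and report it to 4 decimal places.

-0.7047

Midpoint: k1 = f(s_n, u_n); k2 = f(s_n + h/2, u_n + (h/2)·k1); u_{n+1} = u_n + h·k2.
s=0.000000, u=-2.500000:
  k1 = f(0.000000, -2.500000) = 5.805000
  k2 = f(0.265000, -0.961675) = 3.387365
  u ← -2.500000 + 0.53·3.387365 = -0.704696
u(0.53) ≈ -0.7047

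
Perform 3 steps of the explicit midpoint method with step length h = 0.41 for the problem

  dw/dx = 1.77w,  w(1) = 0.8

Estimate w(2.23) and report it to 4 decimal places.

6.2952

Midpoint: k1 = f(x_n, w_n); k2 = f(x_n + h/2, w_n + (h/2)·k1); w_{n+1} = w_n + h·k2.
x=1.000000, w=0.800000:
  k1 = f(1.000000, 0.800000) = 1.416000
  k2 = f(1.205000, 1.090280) = 1.929796
  w ← 0.800000 + 0.41·1.929796 = 1.591216
x=1.410000, w=1.591216:
  k1 = f(1.410000, 1.591216) = 2.816453
  k2 = f(1.615000, 2.168589) = 3.838403
  w ← 1.591216 + 0.41·3.838403 = 3.164961
x=1.820000, w=3.164961:
  k1 = f(1.820000, 3.164961) = 5.601981
  k2 = f(2.025000, 4.313367) = 7.634660
  w ← 3.164961 + 0.41·7.634660 = 6.295172
w(2.23) ≈ 6.2952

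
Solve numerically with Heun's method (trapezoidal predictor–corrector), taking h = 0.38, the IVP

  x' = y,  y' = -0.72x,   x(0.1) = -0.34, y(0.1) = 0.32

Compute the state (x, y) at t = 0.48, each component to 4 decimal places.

Heun on (x,y): k1 = f(t_n, state_n); k2 = f(t_n + h, state_n + h·k1); state_{n+1} = state_n + (h/2)·(k1 + k2).
0.100000: (-0.340000, 0.320000)
  k1 = (0.320000, 0.244800)
  predictor → (-0.218400, 0.413024)
  k2 = (0.413024, 0.157248)
  → (-0.200725, 0.396389)
(x(0.48), y(0.48)) ≈ (-0.2007, 0.3964)

-0.2007, 0.3964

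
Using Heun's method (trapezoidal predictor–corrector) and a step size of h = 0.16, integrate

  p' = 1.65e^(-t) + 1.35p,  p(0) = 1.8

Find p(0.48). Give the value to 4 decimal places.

Heun: k1 = f(t_n, p_n); k2 = f(t_n + h, p_n + h·k1); p_{n+1} = p_n + (h/2)·(k1 + k2).
t=0.000000, p=1.800000:
  k1 = f(0.000000, 1.800000) = 4.080000
  k2 = f(0.160000, 2.452800) = 4.717317
  p ← 1.800000 + (0.16/2)·(4.080000 + 4.717317) = 2.503785
t=0.160000, p=2.503785:
  k1 = f(0.160000, 2.503785) = 4.786148
  k2 = f(0.320000, 3.269569) = 5.612064
  p ← 2.503785 + (0.16/2)·(4.786148 + 5.612064) = 3.335642
t=0.320000, p=3.335642:
  k1 = f(0.320000, 3.335642) = 5.701263
  k2 = f(0.480000, 4.247844) = 6.755583
  p ← 3.335642 + (0.16/2)·(5.701263 + 6.755583) = 4.332190
p(0.48) ≈ 4.3322

4.3322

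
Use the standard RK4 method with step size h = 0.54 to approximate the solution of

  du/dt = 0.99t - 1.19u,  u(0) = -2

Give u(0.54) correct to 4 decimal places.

-0.9351

RK4: k1 = f(t_n, u_n); k2 = f(t_n + h/2, u_n + (h/2)·k1); k3 = f(t_n + h/2, u_n + (h/2)·k2); k4 = f(t_n + h, u_n + h·k3); u_{n+1} = u_n + (h/6)·(k1 + 2k2 + 2k3 + k4).
t=0.000000, u=-2.000000:
  k1 = f(0.000000, -2.000000) = 2.380000
  k2 = f(0.270000, -1.357400) = 1.882606
  k3 = f(0.270000, -1.491696) = 2.042419
  k4 = f(0.540000, -0.897094) = 1.602142
  u ← -2.000000 + (0.54/6)·(k1 + 2k2 + 2k3 + k4) = -0.935103
u(0.54) ≈ -0.9351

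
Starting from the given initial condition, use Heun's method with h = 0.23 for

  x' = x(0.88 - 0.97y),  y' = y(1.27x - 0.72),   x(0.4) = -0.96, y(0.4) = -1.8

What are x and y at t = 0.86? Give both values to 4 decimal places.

Heun on (x,y): k1 = f(t_n, state_n); k2 = f(t_n + h, state_n + h·k1); state_{n+1} = state_n + (h/2)·(k1 + k2).
0.400000: (-0.960000, -1.800000)
  k1 = (-2.520960, 3.490560)
  predictor → (-1.539821, -0.997171)
  k2 = (-2.844443, 2.668004)
  → (-1.577021, -1.091765)
0.630000: (-1.577021, -1.091765)
  k1 = (-3.057864, 2.972677)
  predictor → (-2.280330, -0.408049)
  k2 = (-2.909263, 1.475515)
  → (-2.263241, -0.580223)
(x(0.86), y(0.86)) ≈ (-2.2632, -0.5802)

-2.2632, -0.5802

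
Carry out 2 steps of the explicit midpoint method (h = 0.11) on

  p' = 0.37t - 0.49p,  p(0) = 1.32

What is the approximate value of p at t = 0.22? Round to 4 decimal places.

1.1939

Midpoint: k1 = f(t_n, p_n); k2 = f(t_n + h/2, p_n + (h/2)·k1); p_{n+1} = p_n + h·k2.
t=0.000000, p=1.320000:
  k1 = f(0.000000, 1.320000) = -0.646800
  k2 = f(0.055000, 1.284426) = -0.609019
  p ← 1.320000 + 0.11·(-0.609019) = 1.253008
t=0.110000, p=1.253008:
  k1 = f(0.110000, 1.253008) = -0.573274
  k2 = f(0.165000, 1.221478) = -0.537474
  p ← 1.253008 + 0.11·(-0.537474) = 1.193886
p(0.22) ≈ 1.1939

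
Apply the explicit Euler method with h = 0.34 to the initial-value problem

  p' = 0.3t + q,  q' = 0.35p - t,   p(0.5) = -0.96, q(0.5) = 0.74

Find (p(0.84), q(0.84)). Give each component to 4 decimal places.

-0.6574, 0.4558

Euler on (p,q): p_{n+1} = p_n + h·p', q_{n+1} = q_n + h·q'.
0.500000: (-0.960000, 0.740000); f=(0.890000, -0.836000) → (-0.657400, 0.455760)
(p(0.84), q(0.84)) ≈ (-0.6574, 0.4558)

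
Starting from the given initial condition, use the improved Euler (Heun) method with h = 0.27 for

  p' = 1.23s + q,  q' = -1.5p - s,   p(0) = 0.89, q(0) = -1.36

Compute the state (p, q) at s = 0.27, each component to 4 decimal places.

Heun on (p,q): k1 = f(s_n, state_n); k2 = f(s_n + h, state_n + h·k1); state_{n+1} = state_n + (h/2)·(k1 + k2).
0.000000: (0.890000, -1.360000)
  k1 = (-1.360000, -1.335000)
  predictor → (0.522800, -1.720450)
  k2 = (-1.388350, -1.054200)
  → (0.518973, -1.682542)
(p(0.27), q(0.27)) ≈ (0.5190, -1.6825)

0.5190, -1.6825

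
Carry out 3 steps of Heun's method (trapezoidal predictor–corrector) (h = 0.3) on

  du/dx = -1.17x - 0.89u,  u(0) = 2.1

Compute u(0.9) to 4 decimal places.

0.5768

Heun: k1 = f(x_n, u_n); k2 = f(x_n + h, u_n + h·k1); u_{n+1} = u_n + (h/2)·(k1 + k2).
x=0.000000, u=2.100000:
  k1 = f(0.000000, 2.100000) = -1.869000
  k2 = f(0.300000, 1.539300) = -1.720977
  u ← 2.100000 + (0.3/2)·(-1.869000 + (-1.720977)) = 1.561503
x=0.300000, u=1.561503:
  k1 = f(0.300000, 1.561503) = -1.740738
  k2 = f(0.600000, 1.039282) = -1.626961
  u ← 1.561503 + (0.3/2)·(-1.740738 + (-1.626961)) = 1.056349
x=0.600000, u=1.056349:
  k1 = f(0.600000, 1.056349) = -1.642150
  k2 = f(0.900000, 0.563704) = -1.554696
  u ← 1.056349 + (0.3/2)·(-1.642150 + (-1.554696)) = 0.576822
u(0.9) ≈ 0.5768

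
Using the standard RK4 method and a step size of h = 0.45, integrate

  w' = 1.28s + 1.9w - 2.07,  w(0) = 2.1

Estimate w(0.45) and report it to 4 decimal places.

3.6356

RK4: k1 = f(s_n, w_n); k2 = f(s_n + h/2, w_n + (h/2)·k1); k3 = f(s_n + h/2, w_n + (h/2)·k2); k4 = f(s_n + h, w_n + h·k3); w_{n+1} = w_n + (h/6)·(k1 + 2k2 + 2k3 + k4).
s=0.000000, w=2.100000:
  k1 = f(0.000000, 2.100000) = 1.920000
  k2 = f(0.225000, 2.532000) = 3.028800
  k3 = f(0.225000, 2.781480) = 3.502812
  k4 = f(0.450000, 3.676265) = 5.490904
  w ← 2.100000 + (0.45/6)·(k1 + 2k2 + 2k3 + k4) = 3.635560
w(0.45) ≈ 3.6356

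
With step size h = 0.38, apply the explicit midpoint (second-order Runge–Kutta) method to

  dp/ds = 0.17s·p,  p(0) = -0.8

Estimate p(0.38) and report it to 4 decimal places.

-0.8098

Midpoint: k1 = f(s_n, p_n); k2 = f(s_n + h/2, p_n + (h/2)·k1); p_{n+1} = p_n + h·k2.
s=0.000000, p=-0.800000:
  k1 = f(0.000000, -0.800000) = 0.000000
  k2 = f(0.190000, -0.800000) = -0.025840
  p ← -0.800000 + 0.38·(-0.025840) = -0.809819
p(0.38) ≈ -0.8098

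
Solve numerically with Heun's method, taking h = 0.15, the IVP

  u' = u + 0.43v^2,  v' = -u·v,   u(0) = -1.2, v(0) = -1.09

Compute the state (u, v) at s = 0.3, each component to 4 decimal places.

-1.3616, -1.6039

Heun on (u,v): k1 = f(s_n, state_n); k2 = f(s_n + h, state_n + h·k1); state_{n+1} = state_n + (h/2)·(k1 + k2).
0.000000: (-1.200000, -1.090000)
  k1 = (-0.689117, -1.308000)
  predictor → (-1.303368, -1.286200)
  k2 = (-0.592014, -1.676391)
  → (-1.296085, -1.313829)
0.150000: (-1.296085, -1.313829)
  k1 = (-0.553841, -1.702834)
  predictor → (-1.379161, -1.569254)
  k2 = (-0.320260, -2.164255)
  → (-1.361642, -1.603861)
(u(0.3), v(0.3)) ≈ (-1.3616, -1.6039)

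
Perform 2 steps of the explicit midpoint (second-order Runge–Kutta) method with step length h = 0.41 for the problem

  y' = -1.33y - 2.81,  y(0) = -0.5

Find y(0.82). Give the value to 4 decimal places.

-1.5256

Midpoint: k1 = f(s_n, y_n); k2 = f(s_n + h/2, y_n + (h/2)·k1); y_{n+1} = y_n + h·k2.
s=0.000000, y=-0.500000:
  k1 = f(0.000000, -0.500000) = -2.145000
  k2 = f(0.205000, -0.939725) = -1.560166
  y ← -0.500000 + 0.41·(-1.560166) = -1.139668
s=0.410000, y=-1.139668:
  k1 = f(0.410000, -1.139668) = -1.294242
  k2 = f(0.615000, -1.404987) = -0.941367
  y ← -1.139668 + 0.41·(-0.941367) = -1.525628
y(0.82) ≈ -1.5256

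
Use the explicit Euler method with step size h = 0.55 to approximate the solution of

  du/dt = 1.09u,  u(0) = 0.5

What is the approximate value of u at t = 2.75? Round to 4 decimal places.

5.2347

Euler: u_{n+1} = u_n + h·f(t_n, u_n).
t=0.000000, u=0.500000: f=0.545000 → u ← 0.500000 + 0.55·0.545000 = 0.799750
t=0.550000, u=0.799750: f=0.871728 → u ← 0.799750 + 0.55·0.871728 = 1.279200
t=1.100000, u=1.279200: f=1.394328 → u ← 1.279200 + 0.55·1.394328 = 2.046081
t=1.650000, u=2.046081: f=2.230228 → u ← 2.046081 + 0.55·2.230228 = 3.272706
t=2.200000, u=3.272706: f=3.567249 → u ← 3.272706 + 0.55·3.567249 = 5.234693
u(2.75) ≈ 5.2347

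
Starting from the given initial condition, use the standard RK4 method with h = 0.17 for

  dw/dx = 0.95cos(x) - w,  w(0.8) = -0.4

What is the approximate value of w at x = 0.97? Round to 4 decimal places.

-0.2438

RK4: k1 = f(x_n, w_n); k2 = f(x_n + h/2, w_n + (h/2)·k1); k3 = f(x_n + h/2, w_n + (h/2)·k2); k4 = f(x_n + h, w_n + h·k3); w_{n+1} = w_n + (h/6)·(k1 + 2k2 + 2k3 + k4).
x=0.800000, w=-0.400000:
  k1 = f(0.800000, -0.400000) = 1.061871
  k2 = f(0.885000, -0.309741) = 0.911366
  k3 = f(0.885000, -0.322534) = 0.924159
  k4 = f(0.970000, -0.242893) = 0.779928
  w ← -0.400000 + (0.17/6)·(k1 + 2k2 + 2k3 + k4) = -0.243803
w(0.97) ≈ -0.2438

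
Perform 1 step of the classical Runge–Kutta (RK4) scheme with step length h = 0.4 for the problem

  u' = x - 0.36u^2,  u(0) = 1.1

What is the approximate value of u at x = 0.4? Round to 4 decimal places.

RK4: k1 = f(x_n, u_n); k2 = f(x_n + h/2, u_n + (h/2)·k1); k3 = f(x_n + h/2, u_n + (h/2)·k2); k4 = f(x_n + h, u_n + h·k3); u_{n+1} = u_n + (h/6)·(k1 + 2k2 + 2k3 + k4).
x=0.000000, u=1.100000:
  k1 = f(0.000000, 1.100000) = -0.435600
  k2 = f(0.200000, 1.012880) = -0.169333
  k3 = f(0.200000, 1.066133) = -0.209191
  k4 = f(0.400000, 1.016324) = 0.028151
  u ← 1.100000 + (0.4/6)·(k1 + 2k2 + 2k3 + k4) = 1.022367
u(0.4) ≈ 1.0224

1.0224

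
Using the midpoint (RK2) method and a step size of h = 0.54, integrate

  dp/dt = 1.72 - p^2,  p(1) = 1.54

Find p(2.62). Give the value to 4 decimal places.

1.3720

Midpoint: k1 = f(t_n, p_n); k2 = f(t_n + h/2, p_n + (h/2)·k1); p_{n+1} = p_n + h·k2.
t=1.000000, p=1.540000:
  k1 = f(1.000000, 1.540000) = -0.651600
  k2 = f(1.270000, 1.364068) = -0.140682
  p ← 1.540000 + 0.54·(-0.140682) = 1.464032
t=1.540000, p=1.464032:
  k1 = f(1.540000, 1.464032) = -0.423390
  k2 = f(1.810000, 1.349717) = -0.101735
  p ← 1.464032 + 0.54·(-0.101735) = 1.409095
t=2.080000, p=1.409095:
  k1 = f(2.080000, 1.409095) = -0.265548
  k2 = f(2.350000, 1.337397) = -0.068630
  p ← 1.409095 + 0.54·(-0.068630) = 1.372035
p(2.62) ≈ 1.3720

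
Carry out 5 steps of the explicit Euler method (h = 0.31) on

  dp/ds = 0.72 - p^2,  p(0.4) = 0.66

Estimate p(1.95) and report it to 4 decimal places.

Euler: p_{n+1} = p_n + h·f(s_n, p_n).
s=0.400000, p=0.660000: f=0.284400 → p ← 0.660000 + 0.31·0.284400 = 0.748164
s=0.710000, p=0.748164: f=0.160251 → p ← 0.748164 + 0.31·0.160251 = 0.797842
s=1.020000, p=0.797842: f=0.083449 → p ← 0.797842 + 0.31·0.083449 = 0.823711
s=1.330000, p=0.823711: f=0.041501 → p ← 0.823711 + 0.31·0.041501 = 0.836576
s=1.640000, p=0.836576: f=0.020141 → p ← 0.836576 + 0.31·0.020141 = 0.842820
p(1.95) ≈ 0.8428

0.8428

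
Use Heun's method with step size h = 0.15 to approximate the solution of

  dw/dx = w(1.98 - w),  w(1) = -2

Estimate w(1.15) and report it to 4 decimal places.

Heun: k1 = f(x_n, w_n); k2 = f(x_n + h, w_n + h·k1); w_{n+1} = w_n + (h/2)·(k1 + k2).
x=1.000000, w=-2.000000:
  k1 = f(1.000000, -2.000000) = -7.960000
  k2 = f(1.150000, -3.194000) = -16.525756
  w ← -2.000000 + (0.15/2)·(-7.960000 + (-16.525756)) = -3.836432
w(1.15) ≈ -3.8364

-3.8364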